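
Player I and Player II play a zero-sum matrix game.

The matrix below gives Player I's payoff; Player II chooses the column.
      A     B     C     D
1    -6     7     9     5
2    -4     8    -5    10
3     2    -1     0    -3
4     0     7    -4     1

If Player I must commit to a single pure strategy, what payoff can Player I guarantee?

-3

The worst-case payoff for each row is 1: -6, 2: -5, 3: -3, 4: -4.
The best of these is -3.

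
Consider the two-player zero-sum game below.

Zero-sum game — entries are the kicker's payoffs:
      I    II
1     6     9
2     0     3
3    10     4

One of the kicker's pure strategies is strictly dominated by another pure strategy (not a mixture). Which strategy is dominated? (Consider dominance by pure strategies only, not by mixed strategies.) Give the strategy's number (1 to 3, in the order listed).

Compare 2 with 1: 6 > 0, 9 > 3.
So 1 strictly dominates 2 for the kicker; 2 is strictly dominated.

2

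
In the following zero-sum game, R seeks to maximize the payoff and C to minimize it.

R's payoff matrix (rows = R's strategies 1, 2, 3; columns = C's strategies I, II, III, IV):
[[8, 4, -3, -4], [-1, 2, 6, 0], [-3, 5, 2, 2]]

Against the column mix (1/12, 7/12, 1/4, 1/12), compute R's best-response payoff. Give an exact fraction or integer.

1: (8)·(1/12) + (4)·(7/12) + (-3)·(1/4) + (-4)·(1/12) = 23/12.
2: (-1)·(1/12) + (2)·(7/12) + (6)·(1/4) + (0)·(1/12) = 31/12.
3: (-3)·(1/12) + (5)·(7/12) + (2)·(1/4) + (2)·(1/12) = 10/3.
The best pure response is 3 with expected payoff 10/3.

10/3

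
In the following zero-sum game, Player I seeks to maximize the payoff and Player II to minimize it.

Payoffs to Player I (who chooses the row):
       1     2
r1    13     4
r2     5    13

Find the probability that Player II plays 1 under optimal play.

Row minima are 4 and 5, so Player I's maximin is 5; column maxima are 13 and 13, so Player II's minimax is 13. These differ, so the equilibrium is in mixed strategies.
Let Player II play 1 with probability q. Player I is indifferent when 13q + 4(1−q) = 5q + 13(1−q), giving q = 9/17.

9/17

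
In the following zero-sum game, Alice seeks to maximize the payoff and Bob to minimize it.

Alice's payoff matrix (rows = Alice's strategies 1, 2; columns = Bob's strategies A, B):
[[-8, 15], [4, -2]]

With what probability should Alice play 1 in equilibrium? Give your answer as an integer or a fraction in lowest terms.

Row minima are -8 and -2, so Alice's maximin is -2; column maxima are 4 and 15, so Bob's minimax is 4. These differ, so the equilibrium is in mixed strategies.
Let Alice play 1 with probability p. Bob is indifferent when −8p + 4(1−p) = 15p − 2(1−p), giving p = 6/29.

6/29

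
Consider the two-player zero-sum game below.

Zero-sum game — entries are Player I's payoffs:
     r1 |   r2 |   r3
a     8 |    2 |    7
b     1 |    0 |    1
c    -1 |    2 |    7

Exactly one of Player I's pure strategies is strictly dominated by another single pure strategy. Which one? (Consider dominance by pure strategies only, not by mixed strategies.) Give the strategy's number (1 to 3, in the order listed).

Compare b with a: 8 > 1, 2 > 0, 7 > 1.
So a strictly dominates b for Player I; b is strictly dominated.

2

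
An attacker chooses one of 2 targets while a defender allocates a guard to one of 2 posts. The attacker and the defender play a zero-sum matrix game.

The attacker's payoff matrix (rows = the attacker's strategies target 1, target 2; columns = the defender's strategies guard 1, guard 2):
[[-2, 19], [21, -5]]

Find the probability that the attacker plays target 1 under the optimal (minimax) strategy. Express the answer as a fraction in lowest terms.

26/47

Row minima are -2 and -5, so the attacker's maximin is -2; column maxima are 21 and 19, so the defender's minimax is 19. These differ, so the equilibrium is in mixed strategies.
Let the attacker play target 1 with probability p. The defender is indifferent when −2p + 21(1−p) = 19p − 5(1−p), giving p = 26/47.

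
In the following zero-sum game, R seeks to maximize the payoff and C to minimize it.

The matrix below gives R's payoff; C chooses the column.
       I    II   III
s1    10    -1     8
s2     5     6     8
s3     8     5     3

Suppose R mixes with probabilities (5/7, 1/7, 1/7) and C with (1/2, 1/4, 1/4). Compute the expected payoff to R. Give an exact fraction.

183/28

Against (1/2, 1/4, 1/4), each row's expected payoff is s1: 27/4; s2: 6; s3: 6.
Taking the (5/7, 1/7, 1/7)-weighted average: (5/7)·(27/4) + (1/7)·(6) + (1/7)·(6) = 183/28.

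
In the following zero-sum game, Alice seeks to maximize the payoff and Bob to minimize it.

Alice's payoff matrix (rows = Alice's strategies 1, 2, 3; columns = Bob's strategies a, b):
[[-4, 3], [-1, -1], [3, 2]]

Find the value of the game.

Row 2 is strictly dominated by row 3, so Alice never plays it.
The remaining 2×2 game on (1, 3) × (a, b) has no saddle point. Let Alice play 1 with probability p; indifference gives −4p + 3(1−p) = 3p + 2(1−p), so p = 1/8.
Similarly Bob's optimal q on a is 1/8, and the value is -4·(1/8) + (3)·(7/8) = 17/8.

17/8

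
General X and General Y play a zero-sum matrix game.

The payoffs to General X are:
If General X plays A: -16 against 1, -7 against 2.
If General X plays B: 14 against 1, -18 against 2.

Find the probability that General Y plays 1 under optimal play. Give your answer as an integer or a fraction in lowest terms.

Row minima are -16 and -18, so General X's maximin is -16; column maxima are 14 and -7, so General Y's minimax is -7. These differ, so the equilibrium is in mixed strategies.
Let General Y play 1 with probability q. General X is indifferent when −16q − 7(1−q) = 14q − 18(1−q), giving q = 11/41.

11/41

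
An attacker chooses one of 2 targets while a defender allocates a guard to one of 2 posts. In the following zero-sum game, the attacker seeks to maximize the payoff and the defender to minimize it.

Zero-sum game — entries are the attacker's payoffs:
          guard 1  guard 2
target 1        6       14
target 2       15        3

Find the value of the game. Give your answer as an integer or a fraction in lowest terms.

Row minima are 6 and 3, so the attacker's maximin is 6; column maxima are 15 and 14, so the defender's minimax is 14. These differ, so the equilibrium is in mixed strategies.
Let the attacker play target 1 with probability p. The defender is indifferent when 6p + 15(1−p) = 14p + 3(1−p), giving p = 3/5.
Let the defender play guard 1 with probability q. The attacker is indifferent when 6q + 14(1−q) = 15q + 3(1−q), giving q = 11/20.
The value is 6·(11/20) + (14)·(9/20) = 48/5.

48/5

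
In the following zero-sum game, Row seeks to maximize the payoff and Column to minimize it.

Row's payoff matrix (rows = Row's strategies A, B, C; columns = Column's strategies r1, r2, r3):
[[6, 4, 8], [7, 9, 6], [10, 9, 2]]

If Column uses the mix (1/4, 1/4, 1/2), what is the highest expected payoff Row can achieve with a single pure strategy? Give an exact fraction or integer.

A: (6)·(1/4) + (4)·(1/4) + (8)·(1/2) = 13/2.
B: (7)·(1/4) + (9)·(1/4) + (6)·(1/2) = 7.
C: (10)·(1/4) + (9)·(1/4) + (2)·(1/2) = 23/4.
The best pure response is B with expected payoff 7.

7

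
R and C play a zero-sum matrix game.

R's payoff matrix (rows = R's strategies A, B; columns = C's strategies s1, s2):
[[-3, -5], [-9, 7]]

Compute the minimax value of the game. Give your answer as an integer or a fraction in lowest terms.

Row minima are -5 and -9, so R's maximin is -5; column maxima are -3 and 7, so C's minimax is -3. These differ, so the equilibrium is in mixed strategies.
Let R play A with probability p. C is indifferent when −3p − 9(1−p) = −5p + 7(1−p), giving p = 8/9.
Let C play s1 with probability q. R is indifferent when −3q − 5(1−q) = −9q + 7(1−q), giving q = 2/3.
The value is -3·(2/3) + (-5)·(1/3) = -11/3.

-11/3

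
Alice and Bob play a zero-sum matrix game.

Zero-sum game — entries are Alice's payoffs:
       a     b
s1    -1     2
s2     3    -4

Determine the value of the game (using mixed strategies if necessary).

Row minima are -1 and -4, so Alice's maximin is -1; column maxima are 3 and 2, so Bob's minimax is 2. These differ, so the equilibrium is in mixed strategies.
Let Alice play s1 with probability p. Bob is indifferent when −p + 3(1−p) = 2p − 4(1−p), giving p = 7/10.
Let Bob play a with probability q. Alice is indifferent when −q + 2(1−q) = 3q − 4(1−q), giving q = 3/5.
The value is -1·(3/5) + (2)·(2/5) = 1/5.

1/5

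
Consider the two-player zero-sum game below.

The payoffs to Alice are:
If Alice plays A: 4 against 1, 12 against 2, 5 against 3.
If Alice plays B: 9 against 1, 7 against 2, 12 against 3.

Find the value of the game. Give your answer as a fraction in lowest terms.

8

Column 3 is strictly dominated by 1 for Bob (it gives Alice more in every row).
The remaining 2×2 game on (A, B) × (1, 2) has no saddle point. Let Alice play A with probability p; indifference gives 4p + 9(1−p) = 12p + 7(1−p), so p = 1/5.
Similarly Bob's optimal q on 1 is 1/2, and the value is 4·(1/2) + (12)·(1/2) = 8.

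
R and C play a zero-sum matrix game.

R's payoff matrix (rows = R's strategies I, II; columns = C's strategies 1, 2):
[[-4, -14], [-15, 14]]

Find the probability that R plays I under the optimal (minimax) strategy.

Row minima are -14 and -15, so R's maximin is -14; column maxima are -4 and 14, so C's minimax is -4. These differ, so the equilibrium is in mixed strategies.
Let R play I with probability p. C is indifferent when −4p − 15(1−p) = −14p + 14(1−p), giving p = 29/39.

29/39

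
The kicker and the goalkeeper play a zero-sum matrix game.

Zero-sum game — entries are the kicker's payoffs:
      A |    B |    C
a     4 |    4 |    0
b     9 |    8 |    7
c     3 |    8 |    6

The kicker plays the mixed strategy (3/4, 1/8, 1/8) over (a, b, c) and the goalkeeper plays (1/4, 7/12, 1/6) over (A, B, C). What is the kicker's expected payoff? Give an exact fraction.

Against (1/4, 7/12, 1/6), each row's expected payoff is a: 10/3; b: 97/12; c: 77/12.
Taking the (3/4, 1/8, 1/8)-weighted average: (3/4)·(10/3) + (1/8)·(97/12) + (1/8)·(77/12) = 69/16.

69/16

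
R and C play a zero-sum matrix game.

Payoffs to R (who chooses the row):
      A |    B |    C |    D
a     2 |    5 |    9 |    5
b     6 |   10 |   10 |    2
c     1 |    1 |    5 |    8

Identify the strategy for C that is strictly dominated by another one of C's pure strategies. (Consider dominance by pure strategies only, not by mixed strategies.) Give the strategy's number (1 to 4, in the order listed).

C prefers columns that give R less. Compare C with A: 2 < 9, 6 < 10, 1 < 5.
So A strictly dominates C for C; C is strictly dominated.

3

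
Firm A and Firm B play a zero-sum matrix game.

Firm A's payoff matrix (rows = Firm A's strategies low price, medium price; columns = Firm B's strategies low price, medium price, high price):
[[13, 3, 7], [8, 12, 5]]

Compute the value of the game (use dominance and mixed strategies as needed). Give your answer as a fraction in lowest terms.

69/11

Column low price is strictly dominated by high price for Firm B (it gives Firm A more in every row).
The remaining 2×2 game on (low price, medium price) × (medium price, high price) has no saddle point. Let Firm A play low price with probability p; indifference gives 3p + 12(1−p) = 7p + 5(1−p), so p = 7/11.
Similarly Firm B's optimal q on medium price is 2/11, and the value is 3·(2/11) + (7)·(9/11) = 69/11.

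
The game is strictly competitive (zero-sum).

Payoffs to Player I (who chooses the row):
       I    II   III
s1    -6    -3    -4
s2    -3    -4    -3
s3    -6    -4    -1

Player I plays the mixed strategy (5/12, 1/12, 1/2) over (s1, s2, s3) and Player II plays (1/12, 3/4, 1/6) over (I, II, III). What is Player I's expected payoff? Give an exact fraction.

-257/72

Against (1/12, 3/4, 1/6), each row's expected payoff is s1: -41/12; s2: -15/4; s3: -11/3.
Taking the (5/12, 1/12, 1/2)-weighted average: (5/12)·(-41/12) + (1/12)·(-15/4) + (1/2)·(-11/3) = -257/72.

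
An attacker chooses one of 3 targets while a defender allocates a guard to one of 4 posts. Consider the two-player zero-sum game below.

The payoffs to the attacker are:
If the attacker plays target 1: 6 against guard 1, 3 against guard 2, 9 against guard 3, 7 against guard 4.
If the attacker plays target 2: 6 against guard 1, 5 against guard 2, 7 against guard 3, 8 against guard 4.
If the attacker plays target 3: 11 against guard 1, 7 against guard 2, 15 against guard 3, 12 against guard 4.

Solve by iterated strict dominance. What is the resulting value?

Row target 2 is strictly dominated by row target 3 (11>6, 7>5, 15>7, 12>8); eliminate target 2.
Column guard 4 is strictly dominated by guard 1 for the defender (6<7, 11<12); eliminate guard 4.
Column guard 1 is strictly dominated by guard 2 for the defender (3<6, 7<11); eliminate guard 1.
Row target 1 is strictly dominated by row target 3 (7>3, 15>9); eliminate target 1.
Column guard 3 is strictly dominated by guard 2 for the defender (7<15); eliminate guard 3.
Only (target 3, guard 2) remains, with payoff 7.

7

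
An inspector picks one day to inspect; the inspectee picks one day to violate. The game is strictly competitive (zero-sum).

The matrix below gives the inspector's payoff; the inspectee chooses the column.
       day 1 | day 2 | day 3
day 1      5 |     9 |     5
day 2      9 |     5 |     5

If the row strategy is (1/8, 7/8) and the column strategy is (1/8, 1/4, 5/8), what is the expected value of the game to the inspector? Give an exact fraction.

89/16

Against (1/8, 1/4, 5/8), each row's expected payoff is day 1: 6; day 2: 11/2.
Taking the (1/8, 7/8)-weighted average: (1/8)·(6) + (7/8)·(11/2) = 89/16.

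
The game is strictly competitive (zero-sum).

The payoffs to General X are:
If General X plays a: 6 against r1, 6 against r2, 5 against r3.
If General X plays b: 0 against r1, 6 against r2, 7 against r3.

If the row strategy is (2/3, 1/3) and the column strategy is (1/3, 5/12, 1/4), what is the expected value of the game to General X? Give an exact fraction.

21/4

Against (1/3, 5/12, 1/4), each row's expected payoff is a: 23/4; b: 17/4.
Taking the (2/3, 1/3)-weighted average: (2/3)·(23/4) + (1/3)·(17/4) = 21/4.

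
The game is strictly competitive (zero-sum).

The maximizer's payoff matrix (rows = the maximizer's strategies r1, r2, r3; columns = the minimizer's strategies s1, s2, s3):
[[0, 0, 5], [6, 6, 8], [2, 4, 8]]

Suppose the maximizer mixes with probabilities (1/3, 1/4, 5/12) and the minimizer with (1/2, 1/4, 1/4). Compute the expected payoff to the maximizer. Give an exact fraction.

89/24

Against (1/2, 1/4, 1/4), each row's expected payoff is r1: 5/4; r2: 13/2; r3: 4.
Taking the (1/3, 1/4, 5/12)-weighted average: (1/3)·(5/4) + (1/4)·(13/2) + (5/12)·(4) = 89/24.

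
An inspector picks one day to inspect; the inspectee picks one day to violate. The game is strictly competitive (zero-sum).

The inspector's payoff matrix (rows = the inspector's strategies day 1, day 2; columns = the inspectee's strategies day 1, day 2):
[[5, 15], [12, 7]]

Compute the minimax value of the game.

Row minima are 5 and 7, so the inspector's maximin is 7; column maxima are 12 and 15, so the inspectee's minimax is 12. These differ, so the equilibrium is in mixed strategies.
Let the inspector play day 1 with probability p. The inspectee is indifferent when 5p + 12(1−p) = 15p + 7(1−p), giving p = 1/3.
Let the inspectee play day 1 with probability q. The inspector is indifferent when 5q + 15(1−q) = 12q + 7(1−q), giving q = 8/15.
The value is 5·(8/15) + (15)·(7/15) = 29/3.

29/3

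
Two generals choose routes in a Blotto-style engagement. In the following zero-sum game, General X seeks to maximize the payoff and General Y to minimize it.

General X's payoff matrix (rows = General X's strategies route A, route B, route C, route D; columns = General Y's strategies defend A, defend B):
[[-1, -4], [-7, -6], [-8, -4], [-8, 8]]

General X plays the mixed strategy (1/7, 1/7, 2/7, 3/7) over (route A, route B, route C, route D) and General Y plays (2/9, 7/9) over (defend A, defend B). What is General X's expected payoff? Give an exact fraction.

Against (2/9, 7/9), each row's expected payoff is route A: -10/3; route B: -56/9; route C: -44/9; route D: 40/9.
Taking the (1/7, 1/7, 2/7, 3/7)-weighted average: (1/7)·(-10/3) + (1/7)·(-56/9) + (2/7)·(-44/9) + (3/7)·(40/9) = -6/7.

-6/7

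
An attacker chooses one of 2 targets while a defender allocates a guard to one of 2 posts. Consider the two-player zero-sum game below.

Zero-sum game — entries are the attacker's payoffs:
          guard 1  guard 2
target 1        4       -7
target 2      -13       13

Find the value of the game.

-39/37

Row minima are -7 and -13, so the attacker's maximin is -7; column maxima are 4 and 13, so the defender's minimax is 4. These differ, so the equilibrium is in mixed strategies.
Let the attacker play target 1 with probability p. The defender is indifferent when 4p − 13(1−p) = −7p + 13(1−p), giving p = 26/37.
Let the defender play guard 1 with probability q. The attacker is indifferent when 4q − 7(1−q) = −13q + 13(1−q), giving q = 20/37.
The value is 4·(20/37) + (-7)·(17/37) = -39/37.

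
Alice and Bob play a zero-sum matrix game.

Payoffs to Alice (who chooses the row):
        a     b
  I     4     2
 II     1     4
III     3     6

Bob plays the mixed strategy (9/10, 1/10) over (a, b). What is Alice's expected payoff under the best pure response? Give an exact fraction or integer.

19/5

I: (4)·(9/10) + (2)·(1/10) = 19/5.
II: (1)·(9/10) + (4)·(1/10) = 13/10.
III: (3)·(9/10) + (6)·(1/10) = 33/10.
The best pure response is I with expected payoff 19/5.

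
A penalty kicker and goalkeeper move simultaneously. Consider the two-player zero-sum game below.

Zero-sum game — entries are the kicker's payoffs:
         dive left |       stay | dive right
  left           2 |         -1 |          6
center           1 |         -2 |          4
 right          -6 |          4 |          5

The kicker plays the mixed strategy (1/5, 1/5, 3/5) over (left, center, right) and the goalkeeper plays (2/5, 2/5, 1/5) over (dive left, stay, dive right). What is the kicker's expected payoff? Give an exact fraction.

Against (2/5, 2/5, 1/5), each row's expected payoff is left: 8/5; center: 2/5; right: 1/5.
Taking the (1/5, 1/5, 3/5)-weighted average: (1/5)·(8/5) + (1/5)·(2/5) + (3/5)·(1/5) = 13/25.

13/25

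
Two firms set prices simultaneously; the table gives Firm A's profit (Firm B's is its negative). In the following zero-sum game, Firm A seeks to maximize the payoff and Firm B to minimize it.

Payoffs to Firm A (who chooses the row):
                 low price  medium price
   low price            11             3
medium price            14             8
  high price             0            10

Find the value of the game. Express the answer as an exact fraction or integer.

Row low price is strictly dominated by row medium price, so Firm A never plays it.
The remaining 2×2 game on (medium price, high price) × (low price, medium price) has no saddle point. Let Firm A play medium price with probability p; indifference gives 14p = 8p + 10(1−p), so p = 5/8.
Similarly Firm B's optimal q on low price is 1/8, and the value is 14·(1/8) + (8)·(7/8) = 35/4.

35/4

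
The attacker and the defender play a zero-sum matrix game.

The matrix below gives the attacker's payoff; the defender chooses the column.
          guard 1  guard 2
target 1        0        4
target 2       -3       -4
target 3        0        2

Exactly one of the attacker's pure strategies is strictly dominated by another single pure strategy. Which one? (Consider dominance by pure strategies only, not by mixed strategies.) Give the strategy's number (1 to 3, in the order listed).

2

Compare target 2 with target 1: 0 > -3, 4 > -4.
So target 1 strictly dominates target 2 for the attacker; target 2 is strictly dominated.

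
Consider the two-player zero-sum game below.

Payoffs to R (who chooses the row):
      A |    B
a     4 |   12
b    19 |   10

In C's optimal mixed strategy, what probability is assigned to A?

Row minima are 4 and 10, so R's maximin is 10; column maxima are 19 and 12, so C's minimax is 12. These differ, so the equilibrium is in mixed strategies.
Let C play A with probability q. R is indifferent when 4q + 12(1−q) = 19q + 10(1−q), giving q = 2/17.

2/17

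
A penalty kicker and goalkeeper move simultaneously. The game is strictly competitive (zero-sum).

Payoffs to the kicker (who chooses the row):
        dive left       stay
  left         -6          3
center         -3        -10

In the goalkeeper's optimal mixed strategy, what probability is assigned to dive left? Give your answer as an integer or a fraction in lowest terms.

Row minima are -6 and -10, so the kicker's maximin is -6; column maxima are -3 and 3, so the goalkeeper's minimax is -3. These differ, so the equilibrium is in mixed strategies.
Let the goalkeeper play dive left with probability q. The kicker is indifferent when −6q + 3(1−q) = −3q − 10(1−q), giving q = 13/16.

13/16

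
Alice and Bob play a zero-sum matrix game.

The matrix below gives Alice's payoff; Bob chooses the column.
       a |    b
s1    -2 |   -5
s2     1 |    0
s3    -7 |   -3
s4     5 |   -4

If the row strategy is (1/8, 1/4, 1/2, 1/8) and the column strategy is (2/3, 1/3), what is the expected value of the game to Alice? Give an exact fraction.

Against (2/3, 1/3), each row's expected payoff is s1: -3; s2: 2/3; s3: -17/3; s4: 2.
Taking the (1/8, 1/4, 1/2, 1/8)-weighted average: (1/8)·(-3) + (1/4)·(2/3) + (1/2)·(-17/3) + (1/8)·(2) = -67/24.

-67/24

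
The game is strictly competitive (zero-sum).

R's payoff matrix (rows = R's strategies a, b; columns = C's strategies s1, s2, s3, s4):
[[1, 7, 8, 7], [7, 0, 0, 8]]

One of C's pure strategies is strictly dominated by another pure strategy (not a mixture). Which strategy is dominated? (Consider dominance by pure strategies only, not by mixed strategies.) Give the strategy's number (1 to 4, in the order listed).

C prefers columns that give R less. Compare s4 with s1: 1 < 7, 7 < 8.
So s1 strictly dominates s4 for C; s4 is strictly dominated.

4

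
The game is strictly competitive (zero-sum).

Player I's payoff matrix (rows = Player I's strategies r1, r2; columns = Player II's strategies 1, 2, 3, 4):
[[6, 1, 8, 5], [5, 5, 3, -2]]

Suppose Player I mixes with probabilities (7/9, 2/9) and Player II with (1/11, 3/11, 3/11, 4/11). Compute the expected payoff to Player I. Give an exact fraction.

Against (1/11, 3/11, 3/11, 4/11), each row's expected payoff is r1: 53/11; r2: 21/11.
Taking the (7/9, 2/9)-weighted average: (7/9)·(53/11) + (2/9)·(21/11) = 413/99.

413/99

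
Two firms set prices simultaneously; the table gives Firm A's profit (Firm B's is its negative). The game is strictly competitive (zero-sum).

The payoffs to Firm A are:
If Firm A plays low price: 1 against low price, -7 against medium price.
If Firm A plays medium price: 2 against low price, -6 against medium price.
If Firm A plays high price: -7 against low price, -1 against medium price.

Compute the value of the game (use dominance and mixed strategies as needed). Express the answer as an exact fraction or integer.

-22/7

Row low price is strictly dominated by row medium price, so Firm A never plays it.
The remaining 2×2 game on (medium price, high price) × (low price, medium price) has no saddle point. Let Firm A play medium price with probability p; indifference gives 2p − 7(1−p) = −6p − (1−p), so p = 3/7.
Similarly Firm B's optimal q on low price is 5/14, and the value is 2·(5/14) + (-6)·(9/14) = -22/7.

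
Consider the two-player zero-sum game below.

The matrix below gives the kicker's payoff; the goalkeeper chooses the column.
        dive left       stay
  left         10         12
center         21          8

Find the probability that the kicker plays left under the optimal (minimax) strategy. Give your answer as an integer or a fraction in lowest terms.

13/15

Row minima are 10 and 8, so the kicker's maximin is 10; column maxima are 21 and 12, so the goalkeeper's minimax is 12. These differ, so the equilibrium is in mixed strategies.
Let the kicker play left with probability p. The goalkeeper is indifferent when 10p + 21(1−p) = 12p + 8(1−p), giving p = 13/15.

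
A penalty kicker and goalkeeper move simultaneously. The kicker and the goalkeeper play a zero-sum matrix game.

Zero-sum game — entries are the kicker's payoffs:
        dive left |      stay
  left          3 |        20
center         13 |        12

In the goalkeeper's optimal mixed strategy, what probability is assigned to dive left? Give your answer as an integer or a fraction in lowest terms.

4/9

Row minima are 3 and 12, so the kicker's maximin is 12; column maxima are 13 and 20, so the goalkeeper's minimax is 13. These differ, so the equilibrium is in mixed strategies.
Let the goalkeeper play dive left with probability q. The kicker is indifferent when 3q + 20(1−q) = 13q + 12(1−q), giving q = 4/9.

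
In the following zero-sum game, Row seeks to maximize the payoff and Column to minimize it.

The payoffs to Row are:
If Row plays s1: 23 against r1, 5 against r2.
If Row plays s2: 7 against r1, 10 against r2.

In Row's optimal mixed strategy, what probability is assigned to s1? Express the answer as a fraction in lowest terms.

Row minima are 5 and 7, so Row's maximin is 7; column maxima are 23 and 10, so Column's minimax is 10. These differ, so the equilibrium is in mixed strategies.
Let Row play s1 with probability p. Column is indifferent when 23p + 7(1−p) = 5p + 10(1−p), giving p = 1/7.

1/7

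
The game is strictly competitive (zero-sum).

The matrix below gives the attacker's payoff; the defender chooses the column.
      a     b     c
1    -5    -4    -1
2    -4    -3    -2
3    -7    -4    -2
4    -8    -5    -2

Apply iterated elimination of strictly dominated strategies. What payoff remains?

Column c is strictly dominated by a for the defender (-5<-1, -4<-2, -7<-2, -8<-2); eliminate c.
Row 1 is strictly dominated by row 2 (-4>-5, -3>-4); eliminate 1.
Row 4 is strictly dominated by row 2 (-4>-8, -3>-5); eliminate 4.
Row 3 is strictly dominated by row 2 (-4>-7, -3>-4); eliminate 3.
Column b is strictly dominated by a for the defender (-4<-3); eliminate b.
Only (2, a) remains, with payoff -4.

-4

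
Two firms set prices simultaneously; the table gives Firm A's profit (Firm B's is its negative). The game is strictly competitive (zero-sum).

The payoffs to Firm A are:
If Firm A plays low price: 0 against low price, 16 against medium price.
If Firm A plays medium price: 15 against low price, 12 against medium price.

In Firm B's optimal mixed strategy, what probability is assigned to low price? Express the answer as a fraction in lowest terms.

Row minima are 0 and 12, so Firm A's maximin is 12; column maxima are 15 and 16, so Firm B's minimax is 15. These differ, so the equilibrium is in mixed strategies.
Let Firm B play low price with probability q. Firm A is indifferent when 16(1−q) = 15q + 12(1−q), giving q = 4/19.

4/19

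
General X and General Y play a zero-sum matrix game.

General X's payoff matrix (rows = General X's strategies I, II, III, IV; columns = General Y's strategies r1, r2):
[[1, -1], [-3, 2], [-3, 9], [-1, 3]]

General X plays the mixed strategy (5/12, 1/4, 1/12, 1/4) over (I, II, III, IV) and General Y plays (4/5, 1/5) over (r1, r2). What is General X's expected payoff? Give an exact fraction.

Against (4/5, 1/5), each row's expected payoff is I: 3/5; II: -2; III: -3/5; IV: -1/5.
Taking the (5/12, 1/4, 1/12, 1/4)-weighted average: (5/12)·(3/5) + (1/4)·(-2) + (1/12)·(-3/5) + (1/4)·(-1/5) = -7/20.

-7/20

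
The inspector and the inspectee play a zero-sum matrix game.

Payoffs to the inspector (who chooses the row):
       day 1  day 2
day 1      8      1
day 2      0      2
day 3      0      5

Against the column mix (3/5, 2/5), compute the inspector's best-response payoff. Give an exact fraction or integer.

26/5

day 1: (8)·(3/5) + (1)·(2/5) = 26/5.
day 2: (0)·(3/5) + (2)·(2/5) = 4/5.
day 3: (0)·(3/5) + (5)·(2/5) = 2.
The best pure response is day 1 with expected payoff 26/5.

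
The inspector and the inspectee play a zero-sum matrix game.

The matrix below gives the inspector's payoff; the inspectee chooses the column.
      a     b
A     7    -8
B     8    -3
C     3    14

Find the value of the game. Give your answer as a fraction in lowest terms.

11/2

Row A is strictly dominated by row B, so the inspector never plays it.
The remaining 2×2 game on (B, C) × (a, b) has no saddle point. Let the inspector play B with probability p; indifference gives 8p + 3(1−p) = −3p + 14(1−p), so p = 1/2.
Similarly the inspectee's optimal q on a is 17/22, and the value is 8·(17/22) + (-3)·(5/22) = 11/2.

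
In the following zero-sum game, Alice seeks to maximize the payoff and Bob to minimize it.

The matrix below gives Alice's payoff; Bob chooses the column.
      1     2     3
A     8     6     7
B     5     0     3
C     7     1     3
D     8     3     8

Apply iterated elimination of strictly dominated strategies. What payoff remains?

6

Row C is strictly dominated by row A (8>7, 6>1, 7>3); eliminate C.
Row B is strictly dominated by row A (8>5, 6>0, 7>3); eliminate B.
Column 3 is strictly dominated by 2 for Bob (6<7, 3<8); eliminate 3.
Column 1 is strictly dominated by 2 for Bob (6<8, 3<8); eliminate 1.
Row D is strictly dominated by row A (6>3); eliminate D.
Only (A, 2) remains, with payoff 6.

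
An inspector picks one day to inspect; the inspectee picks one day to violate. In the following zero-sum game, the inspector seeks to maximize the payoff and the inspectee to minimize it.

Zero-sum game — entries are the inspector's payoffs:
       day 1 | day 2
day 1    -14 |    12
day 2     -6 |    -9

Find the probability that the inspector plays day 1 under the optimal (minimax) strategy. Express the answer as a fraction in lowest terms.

3/29

Row minima are -14 and -9, so the inspector's maximin is -9; column maxima are -6 and 12, so the inspectee's minimax is -6. These differ, so the equilibrium is in mixed strategies.
Let the inspector play day 1 with probability p. The inspectee is indifferent when −14p − 6(1−p) = 12p − 9(1−p), giving p = 3/29.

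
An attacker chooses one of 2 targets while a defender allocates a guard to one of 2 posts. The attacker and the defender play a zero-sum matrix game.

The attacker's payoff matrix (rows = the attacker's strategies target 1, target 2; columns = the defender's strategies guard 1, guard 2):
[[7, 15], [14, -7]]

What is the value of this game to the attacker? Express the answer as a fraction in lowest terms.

Row minima are 7 and -7, so the attacker's maximin is 7; column maxima are 14 and 15, so the defender's minimax is 14. These differ, so the equilibrium is in mixed strategies.
Let the attacker play target 1 with probability p. The defender is indifferent when 7p + 14(1−p) = 15p − 7(1−p), giving p = 21/29.
Let the defender play guard 1 with probability q. The attacker is indifferent when 7q + 15(1−q) = 14q − 7(1−q), giving q = 22/29.
The value is 7·(22/29) + (15)·(7/29) = 259/29.

259/29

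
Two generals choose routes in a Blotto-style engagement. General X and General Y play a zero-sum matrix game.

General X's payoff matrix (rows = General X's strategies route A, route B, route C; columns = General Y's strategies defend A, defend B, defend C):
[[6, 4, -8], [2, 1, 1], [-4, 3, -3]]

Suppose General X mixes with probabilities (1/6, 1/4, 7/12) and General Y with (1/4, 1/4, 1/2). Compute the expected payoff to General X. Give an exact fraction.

Against (1/4, 1/4, 1/2), each row's expected payoff is route A: -3/2; route B: 5/4; route C: -7/4.
Taking the (1/6, 1/4, 7/12)-weighted average: (1/6)·(-3/2) + (1/4)·(5/4) + (7/12)·(-7/4) = -23/24.

-23/24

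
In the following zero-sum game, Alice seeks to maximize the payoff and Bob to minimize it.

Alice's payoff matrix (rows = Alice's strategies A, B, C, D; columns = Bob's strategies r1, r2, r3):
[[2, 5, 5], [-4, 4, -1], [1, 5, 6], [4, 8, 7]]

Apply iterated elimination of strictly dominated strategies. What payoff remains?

Row B is strictly dominated by row A (2>-4, 5>4, 5>-1); eliminate B.
Column r2 is strictly dominated by r1 for Bob (2<5, 1<5, 4<8); eliminate r2.
Row A is strictly dominated by row D (4>2, 7>5); eliminate A.
Column r3 is strictly dominated by r1 for Bob (1<6, 4<7); eliminate r3.
Row C is strictly dominated by row D (4>1); eliminate C.
Only (D, r1) remains, with payoff 4.

4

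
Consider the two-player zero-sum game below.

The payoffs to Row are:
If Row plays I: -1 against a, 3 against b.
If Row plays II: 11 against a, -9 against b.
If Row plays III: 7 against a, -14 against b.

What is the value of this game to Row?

Row III is strictly dominated by row II, so Row never plays it.
The remaining 2×2 game on (I, II) × (a, b) has no saddle point. Let Row play I with probability p; indifference gives −p + 11(1−p) = 3p − 9(1−p), so p = 5/6.
Similarly Column's optimal q on a is 1/2, and the value is -1·(1/2) + (3)·(1/2) = 1.

1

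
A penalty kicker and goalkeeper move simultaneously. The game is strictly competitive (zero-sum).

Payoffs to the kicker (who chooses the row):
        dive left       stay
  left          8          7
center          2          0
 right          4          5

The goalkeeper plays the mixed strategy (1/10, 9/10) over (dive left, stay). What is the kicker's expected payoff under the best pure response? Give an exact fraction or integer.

left: (8)·(1/10) + (7)·(9/10) = 71/10.
center: (2)·(1/10) + (0)·(9/10) = 1/5.
right: (4)·(1/10) + (5)·(9/10) = 49/10.
The best pure response is left with expected payoff 71/10.

71/10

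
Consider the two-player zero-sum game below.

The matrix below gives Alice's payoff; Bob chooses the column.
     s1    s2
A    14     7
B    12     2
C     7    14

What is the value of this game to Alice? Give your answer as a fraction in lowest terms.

21/2

Row B is strictly dominated by row A, so Alice never plays it.
The remaining 2×2 game on (A, C) × (s1, s2) has no saddle point. Let Alice play A with probability p; indifference gives 14p + 7(1−p) = 7p + 14(1−p), so p = 1/2.
Similarly Bob's optimal q on s1 is 1/2, and the value is 14·(1/2) + (7)·(1/2) = 21/2.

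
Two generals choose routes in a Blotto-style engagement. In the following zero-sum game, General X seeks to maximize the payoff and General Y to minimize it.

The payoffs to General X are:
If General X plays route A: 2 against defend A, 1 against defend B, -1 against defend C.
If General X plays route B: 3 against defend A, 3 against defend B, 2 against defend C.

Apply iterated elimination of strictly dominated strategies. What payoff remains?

2

Column defend B is strictly dominated by defend C for General Y (-1<1, 2<3); eliminate defend B.
Column defend A is strictly dominated by defend C for General Y (-1<2, 2<3); eliminate defend A.
Row route A is strictly dominated by row route B (2>-1); eliminate route A.
Only (route B, defend C) remains, with payoff 2.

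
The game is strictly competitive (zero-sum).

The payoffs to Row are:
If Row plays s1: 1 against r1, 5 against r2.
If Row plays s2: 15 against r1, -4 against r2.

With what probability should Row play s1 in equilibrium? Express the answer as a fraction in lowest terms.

Row minima are 1 and -4, so Row's maximin is 1; column maxima are 15 and 5, so Column's minimax is 5. These differ, so the equilibrium is in mixed strategies.
Let Row play s1 with probability p. Column is indifferent when p + 15(1−p) = 5p − 4(1−p), giving p = 19/23.

19/23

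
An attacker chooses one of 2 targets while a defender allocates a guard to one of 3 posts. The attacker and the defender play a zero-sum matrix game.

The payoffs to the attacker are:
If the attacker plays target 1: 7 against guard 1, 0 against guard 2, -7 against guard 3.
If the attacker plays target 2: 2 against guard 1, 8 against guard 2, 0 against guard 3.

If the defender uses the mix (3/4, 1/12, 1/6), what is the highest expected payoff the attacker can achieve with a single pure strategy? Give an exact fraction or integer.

target 1: (7)·(3/4) + (0)·(1/12) + (-7)·(1/6) = 49/12.
target 2: (2)·(3/4) + (8)·(1/12) + (0)·(1/6) = 13/6.
The best pure response is target 1 with expected payoff 49/12.

49/12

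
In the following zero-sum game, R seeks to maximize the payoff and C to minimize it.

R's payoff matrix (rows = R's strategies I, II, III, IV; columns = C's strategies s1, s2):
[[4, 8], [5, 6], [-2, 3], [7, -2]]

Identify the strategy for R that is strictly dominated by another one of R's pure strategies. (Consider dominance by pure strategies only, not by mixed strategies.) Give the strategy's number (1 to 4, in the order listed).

3

Compare III with I: 4 > -2, 8 > 3.
So I strictly dominates III for R; III is strictly dominated.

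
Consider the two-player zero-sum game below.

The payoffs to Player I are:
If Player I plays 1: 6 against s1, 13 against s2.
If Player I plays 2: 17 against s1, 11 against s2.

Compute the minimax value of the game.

Row minima are 6 and 11, so Player I's maximin is 11; column maxima are 17 and 13, so Player II's minimax is 13. These differ, so the equilibrium is in mixed strategies.
Let Player I play 1 with probability p. Player II is indifferent when 6p + 17(1−p) = 13p + 11(1−p), giving p = 6/13.
Let Player II play s1 with probability q. Player I is indifferent when 6q + 13(1−q) = 17q + 11(1−q), giving q = 2/13.
The value is 6·(2/13) + (13)·(11/13) = 155/13.

155/13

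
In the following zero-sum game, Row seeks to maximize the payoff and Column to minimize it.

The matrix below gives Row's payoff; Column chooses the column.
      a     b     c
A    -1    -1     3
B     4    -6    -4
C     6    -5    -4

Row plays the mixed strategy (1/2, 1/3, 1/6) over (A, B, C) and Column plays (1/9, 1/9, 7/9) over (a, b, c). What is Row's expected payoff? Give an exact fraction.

Against (1/9, 1/9, 7/9), each row's expected payoff is A: 19/9; B: -10/3; C: -3.
Taking the (1/2, 1/3, 1/6)-weighted average: (1/2)·(19/9) + (1/3)·(-10/3) + (1/6)·(-3) = -5/9.

-5/9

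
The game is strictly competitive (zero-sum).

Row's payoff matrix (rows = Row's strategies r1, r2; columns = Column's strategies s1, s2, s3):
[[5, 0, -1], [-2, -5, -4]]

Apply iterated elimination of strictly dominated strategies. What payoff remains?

-1

Row r2 is strictly dominated by row r1 (5>-2, 0>-5, -1>-4); eliminate r2.
Column s2 is strictly dominated by s3 for Column (-1<0); eliminate s2.
Column s1 is strictly dominated by s3 for Column (-1<5); eliminate s1.
Only (r1, s3) remains, with payoff -1.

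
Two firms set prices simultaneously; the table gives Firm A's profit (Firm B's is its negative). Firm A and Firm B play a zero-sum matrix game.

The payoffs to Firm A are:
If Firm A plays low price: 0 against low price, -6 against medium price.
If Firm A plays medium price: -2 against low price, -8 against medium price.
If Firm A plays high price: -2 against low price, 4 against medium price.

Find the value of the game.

-1

Row medium price is strictly dominated by row low price, so Firm A never plays it.
The remaining 2×2 game on (low price, high price) × (low price, medium price) has no saddle point. Let Firm A play low price with probability p; indifference gives −2(1−p) = −6p + 4(1−p), so p = 1/2.
Similarly Firm B's optimal q on low price is 5/6, and the value is 0·(5/6) + (-6)·(1/6) = -1.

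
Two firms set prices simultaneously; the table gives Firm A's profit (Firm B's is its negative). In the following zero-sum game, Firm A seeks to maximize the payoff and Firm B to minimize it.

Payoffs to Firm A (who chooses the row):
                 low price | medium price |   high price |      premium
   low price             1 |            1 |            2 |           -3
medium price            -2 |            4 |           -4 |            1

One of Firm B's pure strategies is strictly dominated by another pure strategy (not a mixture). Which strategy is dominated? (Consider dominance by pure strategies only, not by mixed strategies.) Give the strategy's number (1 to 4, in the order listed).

Firm B prefers columns that give Firm A less. Compare medium price with premium: -3 < 1, 1 < 4.
So premium strictly dominates medium price for Firm B; medium price is strictly dominated.

2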